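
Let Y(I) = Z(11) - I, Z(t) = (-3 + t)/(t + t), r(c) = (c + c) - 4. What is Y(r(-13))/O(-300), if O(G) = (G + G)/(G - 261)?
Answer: 2839/100 ≈ 28.390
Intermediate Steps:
r(c) = -4 + 2*c (r(c) = 2*c - 4 = -4 + 2*c)
O(G) = 2*G/(-261 + G) (O(G) = (2*G)/(-261 + G) = 2*G/(-261 + G))
Z(t) = (-3 + t)/(2*t) (Z(t) = (-3 + t)/((2*t)) = (-3 + t)*(1/(2*t)) = (-3 + t)/(2*t))
Y(I) = 4/11 - I (Y(I) = (½)*(-3 + 11)/11 - I = (½)*(1/11)*8 - I = 4/11 - I)
Y(r(-13))/O(-300) = (4/11 - (-4 + 2*(-13)))/((2*(-300)/(-261 - 300))) = (4/11 - (-4 - 26))/((2*(-300)/(-561))) = (4/11 - 1*(-30))/((2*(-300)*(-1/561))) = (4/11 + 30)/(200/187) = (334/11)*(187/200) = 2839/100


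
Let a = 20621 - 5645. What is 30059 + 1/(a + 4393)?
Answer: 582212772/19369 ≈ 30059.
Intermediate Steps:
a = 14976
30059 + 1/(a + 4393) = 30059 + 1/(14976 + 4393) = 30059 + 1/19369 = 582212772/19369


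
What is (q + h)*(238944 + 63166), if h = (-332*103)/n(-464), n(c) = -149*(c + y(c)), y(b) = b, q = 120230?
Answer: 627800001356005/17284 ≈ 3.6323e+10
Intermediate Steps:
n(c) = -298*c (n(c) = -149*(c + c) = -298*c)
h = -8549/34568 (h = (-332*103)/((-298*(-464))) = -34196/138272 = -34196*1/138272 = -8549/34568 ≈ -0.24731)
(q + h)*(238944 + 63166) = (120230 - 8549/34568)*(238944 + 63166) = (4156102091/34568)*302110 = 627800001356005/17284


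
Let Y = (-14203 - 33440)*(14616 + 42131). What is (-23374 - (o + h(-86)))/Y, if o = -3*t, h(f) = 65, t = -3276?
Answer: 11089/901199107 ≈ 1.2305e-5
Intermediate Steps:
o = 9828 (o = -3*(-3276) = 9828)
Y = -2703597321 (Y = -47643*56747 = -2703597321)
(-23374 - (o + h(-86)))/Y = (-23374 - (9828 + 65))/(-2703597321) = (-23374 - 1*9893)*(-1/2703597321) = (-23374 - 9893)*(-1/2703597321) = -33267*(-1/2703597321) = 11089/901199107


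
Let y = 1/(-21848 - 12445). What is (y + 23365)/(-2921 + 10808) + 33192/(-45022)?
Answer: 13548370840348/6088525205301 ≈ 2.2252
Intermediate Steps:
y = -1/34293 (y = 1/(-34293) = -1/34293 ≈ -2.9160e-5)
(y + 23365)/(-2921 + 10808) + 33192/(-45022) = (-1/34293 + 23365)/(-2921 + 10808) + 33192/(-45022) = (801255944/34293)/7887 + 33192*(-1/45022) = (801255944/34293)*(1/7887) - 16596/22511 = 801255944/270468891 - 16596/22511 = 13548370840348/6088525205301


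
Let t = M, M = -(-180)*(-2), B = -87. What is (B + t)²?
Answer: 199809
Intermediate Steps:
M = -360 (M = -90*4 = -360)
t = -360
(B + t)² = (-87 - 360)² = (-447)² = 199809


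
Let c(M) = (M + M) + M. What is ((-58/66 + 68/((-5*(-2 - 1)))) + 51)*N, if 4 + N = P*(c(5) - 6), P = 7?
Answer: 177354/55 ≈ 3224.6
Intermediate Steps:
c(M) = 3*M (c(M) = 2*M + M = 3*M)
N = 59 (N = -4 + 7*(3*5 - 6) = -4 + 7*(15 - 6) = -4 + 7*9 = -4 + 63 = 59)
((-58/66 + 68/((-5*(-2 - 1)))) + 51)*N = ((-58/66 + 68/((-5*(-2 - 1)))) + 51)*59 = ((-58*1/66 + 68/((-5*(-3)))) + 51)*59 = ((-29/33 + 68/15) + 51)*59 = (201/55 + 51)*59 = (3006/55)*59 = 177354/55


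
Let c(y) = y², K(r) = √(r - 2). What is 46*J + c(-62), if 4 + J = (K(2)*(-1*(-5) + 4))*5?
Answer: 3660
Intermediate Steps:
K(r) = √(-2 + r)
J = -4 (J = -4 + (√(-2 + 2)*(-1*(-5) + 4))*5 = -4 + (√0*(5 + 4))*5 = -4 + (0*9)*5 = -4 + 0*5 = -4 + 0 = -4)
46*J + c(-62) = 46*(-4) + (-62)² = -184 + 3844 = 3660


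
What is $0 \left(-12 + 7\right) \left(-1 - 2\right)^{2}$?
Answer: $0$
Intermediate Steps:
$0 \left(-12 + 7\right) \left(-1 - 2\right)^{2} = 0 \left(-5\right) \left(-3\right)^{2} = 0 \cdot 9 = 0$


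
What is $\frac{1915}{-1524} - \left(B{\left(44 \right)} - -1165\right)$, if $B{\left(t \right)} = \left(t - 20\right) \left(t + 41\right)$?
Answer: $- \frac{4886335}{1524} \approx -3206.3$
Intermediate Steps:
$B{\left(t \right)} = \left(-20 + t\right) \left(41 + t\right)$
$\frac{1915}{-1524} - \left(B{\left(44 \right)} - -1165\right) = \frac{1915}{-1524} - \left(\left(-820 + 44^{2} + 21 \cdot 44\right) - -1165\right) = 1915 \left(- \frac{1}{1524}\right) - \left(\left(-820 + 1936 + 924\right) + 1165\right) = - \frac{1915}{1524} - \left(2040 + 1165\right) = - \frac{1915}{1524} - 3205 = - \frac{4886335}{1524}$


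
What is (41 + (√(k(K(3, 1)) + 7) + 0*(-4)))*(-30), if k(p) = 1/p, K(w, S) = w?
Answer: -1230 - 10*√66 ≈ -1311.2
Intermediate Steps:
k(p) = 1/p
(41 + (√(k(K(3, 1)) + 7) + 0*(-4)))*(-30) = (41 + (√(1/3 + 7) + 0*(-4)))*(-30) = (41 + (√(⅓ + 7) + 0))*(-30) = (41 + (√(22/3) + 0))*(-30) = (41 + (√66/3 + 0))*(-30) = (41 + √66/3)*(-30) = -1230 - 10*√66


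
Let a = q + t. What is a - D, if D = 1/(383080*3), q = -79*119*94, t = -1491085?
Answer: -2729191017961/1149240 ≈ -2.3748e+6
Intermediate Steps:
q = -883694 (q = -9401*94 = -883694)
a = -2374779 (a = -883694 - 1491085 = -2374779)
D = 1/1149240 ≈ 8.7014e-7
a - D = -2374779 - 1*1/1149240 = -2374779 - 1/1149240 = -2729191017961/1149240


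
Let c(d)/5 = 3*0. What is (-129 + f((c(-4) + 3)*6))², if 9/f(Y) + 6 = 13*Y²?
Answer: 32708531025/1965604 ≈ 16640.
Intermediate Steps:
c(d) = 0 (c(d) = 5*(3*0) = 5*0 = 0)
f(Y) = 9/(-6 + 13*Y²)
(-129 + f((c(-4) + 3)*6))² = (-129 + 9/(-6 + 13*((0 + 3)*6)²))² = (-129 + 9/(-6 + 13*(3*6)²))² = (-129 + 9/(-6 + 13*18²))² = (-129 + 9/(-6 + 13*324))² = (-129 + 9/(-6 + 4212))² = (-129 + 9/4206)² = (-129 + 9*(1/4206))² = (-129 + 3/1402)² = (-180855/1402)² = 32708531025/1965604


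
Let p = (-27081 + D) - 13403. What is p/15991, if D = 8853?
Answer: -31631/15991 ≈ -1.9781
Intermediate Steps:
p = -31631 (p = (-27081 + 8853) - 13403 = -18228 - 13403 = -31631)
p/15991 = -31631/15991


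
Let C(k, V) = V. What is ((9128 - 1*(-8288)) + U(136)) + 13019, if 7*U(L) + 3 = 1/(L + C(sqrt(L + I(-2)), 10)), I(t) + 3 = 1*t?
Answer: 31104133/1022 ≈ 30435.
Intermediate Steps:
I(t) = -3 + t (I(t) = -3 + 1*t = -3 + t)
U(L) = -3/7 + 1/(7*(10 + L)) (U(L) = -3/7 + 1/(7*(L + 10)) = -3/7 + 1/(7*(10 + L)))
((9128 - 1*(-8288)) + U(136)) + 13019 = ((9128 - 1*(-8288)) + (-29 - 3*136)/(7*(10 + 136))) + 13019 = ((9128 + 8288) + (1/7)*(-29 - 408)/146) + 13019 = (17416 + (1/7)*(1/146)*(-437)) + 13019 = (17416 - 437/1022) + 13019 = 17798715/1022 + 13019 = 31104133/1022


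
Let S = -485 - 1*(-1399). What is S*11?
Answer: 10054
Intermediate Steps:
S = 914 (S = -485 + 1399 = 914)
S*11 = 914*11 = 10054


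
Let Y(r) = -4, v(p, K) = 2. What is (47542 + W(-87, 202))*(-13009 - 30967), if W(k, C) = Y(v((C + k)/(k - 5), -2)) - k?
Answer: -2094357000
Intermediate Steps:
W(k, C) = -4 - k
(47542 + W(-87, 202))*(-13009 - 30967) = (47542 + (-4 - 1*(-87)))*(-13009 - 30967) = (47542 + (-4 + 87))*(-43976) = (47542 + 83)*(-43976) = 47625*(-43976) = -2094357000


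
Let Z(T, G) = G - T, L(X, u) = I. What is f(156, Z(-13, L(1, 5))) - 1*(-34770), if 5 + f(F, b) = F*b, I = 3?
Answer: 37261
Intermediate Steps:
L(X, u) = 3
f(F, b) = -5 + F*b
f(156, Z(-13, L(1, 5))) - 1*(-34770) = (-5 + 156*(3 - 1*(-13))) - 1*(-34770) = (-5 + 156*(3 + 13)) + 34770 = (-5 + 156*16) + 34770 = (-5 + 2496) + 34770 = 2491 + 34770 = 37261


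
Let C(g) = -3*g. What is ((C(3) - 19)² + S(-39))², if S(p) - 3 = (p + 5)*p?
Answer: 4464769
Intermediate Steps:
S(p) = 3 + p*(5 + p) (S(p) = 3 + (p + 5)*p = 3 + (5 + p)*p = 3 + p*(5 + p))
((C(3) - 19)² + S(-39))² = ((-3*3 - 19)² + (3 + (-39)² + 5*(-39)))² = ((-9 - 19)² + (3 + 1521 - 195))² = ((-28)² + 1329)² = (784 + 1329)² = 2113² = 4464769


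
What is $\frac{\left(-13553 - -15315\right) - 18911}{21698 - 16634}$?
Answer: $- \frac{17149}{5064} \approx -3.3865$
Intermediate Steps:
$\frac{\left(-13553 - -15315\right) - 18911}{21698 - 16634} = \frac{\left(-13553 + 15315\right) - 18911}{5064} = \left(1762 - 18911\right) \frac{1}{5064} = \left(-17149\right) \frac{1}{5064} = - \frac{17149}{5064}$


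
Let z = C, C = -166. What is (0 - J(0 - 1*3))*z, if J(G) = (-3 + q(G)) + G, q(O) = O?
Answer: -1494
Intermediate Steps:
z = -166
J(G) = -3 + 2*G (J(G) = (-3 + G) + G = -3 + 2*G)
(0 - J(0 - 1*3))*z = (0 - (-3 + 2*(0 - 1*3)))*(-166) = (0 - (-3 + 2*(0 - 3)))*(-166) = (0 - (-3 + 2*(-3)))*(-166) = (0 - (-3 - 6))*(-166) = (0 - 1*(-9))*(-166) = (0 + 9)*(-166) = 9*(-166) = -1494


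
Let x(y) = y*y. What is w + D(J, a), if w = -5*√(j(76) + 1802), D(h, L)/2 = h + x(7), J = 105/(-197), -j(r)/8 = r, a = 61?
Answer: 19096/197 - 5*√1194 ≈ -75.838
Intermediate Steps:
j(r) = -8*r
x(y) = y²
J = -105/197 (J = 105*(-1/197) = -105/197 ≈ -0.53300)
D(h, L) = 98 + 2*h (D(h, L) = 2*(h + 7²) = 2*(h + 49) = 2*(49 + h) = 98 + 2*h)
w = -5*√1194 (w = -5*√(-8*76 + 1802) = -5*√(-608 + 1802) = -5*√1194 ≈ -172.77)
w + D(J, a) = -5*√1194 + (98 + 2*(-105/197)) = -5*√1194 + (98 - 210/197) = -5*√1194 + 19096/197 = 19096/197 - 5*√1194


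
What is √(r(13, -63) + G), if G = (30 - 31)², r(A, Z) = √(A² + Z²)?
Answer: √(1 + √4138) ≈ 8.0825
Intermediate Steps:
G = 1 (G = (-1)² = 1)
√(r(13, -63) + G) = √(√(13² + (-63)²) + 1) = √(√(169 + 3969) + 1) = √(√4138 + 1) = √(1 + √4138)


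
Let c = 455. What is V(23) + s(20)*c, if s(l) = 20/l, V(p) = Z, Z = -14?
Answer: 441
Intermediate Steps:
V(p) = -14
V(23) + s(20)*c = -14 + (20/20)*455 = -14 + (20*(1/20))*455 = -14 + 1*455 = -14 + 455 = 441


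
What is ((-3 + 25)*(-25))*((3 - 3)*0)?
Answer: 0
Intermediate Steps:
((-3 + 25)*(-25))*((3 - 3)*0) = (22*(-25))*(0*0) = -550*0 = 0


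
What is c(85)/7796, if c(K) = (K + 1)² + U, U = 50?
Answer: 3723/3898 ≈ 0.95510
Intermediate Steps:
c(K) = 50 + (1 + K)² (c(K) = (K + 1)² + 50 = (1 + K)² + 50 = 50 + (1 + K)²)
c(85)/7796 = (50 + (1 + 85)²)/7796 = (50 + 86²)*(1/7796) = (50 + 7396)*(1/7796) = 7446*(1/7796) = 3723/3898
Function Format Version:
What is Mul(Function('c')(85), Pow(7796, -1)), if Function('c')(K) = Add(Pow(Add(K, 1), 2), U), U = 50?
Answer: Rational(3723, 3898) ≈ 0.95510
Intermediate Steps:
Function('c')(K) = Add(50, Pow(Add(1, K), 2)) (Function('c')(K) = Add(Pow(Add(K, 1), 2), 50) = Add(Pow(Add(1, K), 2), 50) = Add(50, Pow(Add(1, K), 2)))
Mul(Function('c')(85), Pow(7796, -1)) = Mul(Add(50, Pow(Add(1, 85), 2)), Pow(7796, -1)) = Mul(Add(50, Pow(86, 2)), Rational(1, 7796)) = Mul(Add(50, 7396), Rational(1, 7796)) = Mul(7446, Rational(1, 7796)) = Rational(3723, 3898)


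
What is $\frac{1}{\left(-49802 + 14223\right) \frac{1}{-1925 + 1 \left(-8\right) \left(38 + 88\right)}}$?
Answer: $\frac{2933}{35579} \approx 0.082436$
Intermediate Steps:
$\frac{1}{\left(-49802 + 14223\right) \frac{1}{-1925 + 1 \left(-8\right) \left(38 + 88\right)}} = \frac{1}{\left(-35579\right) \frac{1}{-1925 - 1008}} = \frac{1}{\left(-35579\right) \frac{1}{-2933}} = \frac{1}{\left(-35579\right) \left(- \frac{1}{2933}\right)} = \frac{1}{\frac{35579}{2933}} = \frac{2933}{35579}$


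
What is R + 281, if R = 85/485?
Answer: 27274/97 ≈ 281.18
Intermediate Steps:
R = 17/97 (R = 85*(1/485) = 17/97 ≈ 0.17526)
R + 281 = 17/97 + 281 = 27274/97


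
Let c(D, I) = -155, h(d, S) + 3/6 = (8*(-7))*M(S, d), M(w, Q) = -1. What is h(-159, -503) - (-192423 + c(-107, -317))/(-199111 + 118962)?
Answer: 8511383/160298 ≈ 53.097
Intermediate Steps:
h(d, S) = 111/2 (h(d, S) = -½ + (8*(-7))*(-1) = -½ - 56*(-1) = -½ + 56 = 111/2)
h(-159, -503) - (-192423 + c(-107, -317))/(-199111 + 118962) = 111/2 - (-192423 - 155)/(-199111 + 118962) = 111/2 - (-192578)/(-80149) = 111/2 - (-192578)*(-1)/80149 = 111/2 - 1*192578/80149 = 111/2 - 192578/80149 = 8511383/160298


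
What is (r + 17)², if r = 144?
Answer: 25921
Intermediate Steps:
(r + 17)² = (144 + 17)² = 161² = 25921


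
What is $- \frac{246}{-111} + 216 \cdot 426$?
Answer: $\frac{3404674}{37} \approx 92018.0$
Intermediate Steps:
$- \frac{246}{-111} + 216 \cdot 426 = \left(-246\right) \left(- \frac{1}{111}\right) + 92016 = \frac{82}{37} + 92016 = \frac{3404674}{37}$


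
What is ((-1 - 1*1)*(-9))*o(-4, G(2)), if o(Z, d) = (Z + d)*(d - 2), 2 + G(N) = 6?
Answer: 0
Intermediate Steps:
G(N) = 4 (G(N) = -2 + 6 = 4)
o(Z, d) = (-2 + d)*(Z + d) (o(Z, d) = (Z + d)*(-2 + d) = (-2 + d)*(Z + d))
((-1 - 1*1)*(-9))*o(-4, G(2)) = ((-1 - 1*1)*(-9))*(4² - 2*(-4) - 2*4 - 4*4) = ((-1 - 1)*(-9))*(16 + 8 - 8 - 16) = -2*(-9)*0 = 18*0 = 0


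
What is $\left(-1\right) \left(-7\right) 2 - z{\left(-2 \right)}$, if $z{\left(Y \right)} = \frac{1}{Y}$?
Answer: $\frac{29}{2} \approx 14.5$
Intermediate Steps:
$\left(-1\right) \left(-7\right) 2 - z{\left(-2 \right)} = \left(-1\right) \left(-7\right) 2 - \frac{1}{-2} = 7 \cdot 2 - - \frac{1}{2} = 14 + \frac{1}{2} = \frac{29}{2}$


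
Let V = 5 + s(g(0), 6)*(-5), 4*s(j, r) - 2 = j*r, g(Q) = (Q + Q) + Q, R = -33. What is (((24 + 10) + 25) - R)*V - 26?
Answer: 204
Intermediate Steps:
g(Q) = 3*Q (g(Q) = 2*Q + Q = 3*Q)
s(j, r) = ½ + j*r/4 (s(j, r) = ½ + (j*r)/4 = ½ + j*r/4)
V = 5/2 (V = 5 + (½ + (¼)*(3*0)*6)*(-5) = 5 + (½ + (¼)*0*6)*(-5) = 5 + (½ + 0)*(-5) = 5 + (½)*(-5) = 5 - 5/2 = 5/2 ≈ 2.5000)
(((24 + 10) + 25) - R)*V - 26 = (((24 + 10) + 25) - 1*(-33))*(5/2) - 26 = ((34 + 25) + 33)*(5/2) - 26 = (59 + 33)*(5/2) - 26 = 92*(5/2) - 26 = 230 - 26 = 204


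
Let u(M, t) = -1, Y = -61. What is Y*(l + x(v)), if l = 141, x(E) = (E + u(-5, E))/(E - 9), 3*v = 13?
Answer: -59902/7 ≈ -8557.4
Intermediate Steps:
v = 13/3 (v = (⅓)*13 = 13/3 ≈ 4.3333)
x(E) = (-1 + E)/(-9 + E) (x(E) = (E - 1)/(E - 9) = (-1 + E)/(-9 + E))
Y*(l + x(v)) = -61*(141 + (-1 + 13/3)/(-9 + 13/3)) = -61*(141 + (10/3)/(-14/3)) = -61*(141 - 3/14*10/3) = -61*(141 - 5/7) = -61*982/7 = -59902/7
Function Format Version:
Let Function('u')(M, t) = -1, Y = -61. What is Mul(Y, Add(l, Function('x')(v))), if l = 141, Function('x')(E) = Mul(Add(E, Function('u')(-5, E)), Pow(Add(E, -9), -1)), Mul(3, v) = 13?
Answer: Rational(-59902, 7) ≈ -8557.4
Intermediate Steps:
v = Rational(13, 3) (v = Mul(Rational(1, 3), 13) = Rational(13, 3) ≈ 4.3333)
Function('x')(E) = Mul(Pow(Add(-9, E), -1), Add(-1, E)) (Function('x')(E) = Mul(Add(E, -1), Pow(Add(E, -9), -1)) = Mul(Add(-1, E), Pow(Add(-9, E), -1)) = Mul(Pow(Add(-9, E), -1), Add(-1, E)))
Mul(Y, Add(l, Function('x')(v))) = Mul(-61, Add(141, Mul(Pow(Add(-9, Rational(13, 3)), -1), Add(-1, Rational(13, 3))))) = Mul(-61, Add(141, Mul(Pow(Rational(-14, 3), -1), Rational(10, 3)))) = Mul(-61, Add(141, Mul(Rational(-3, 14), Rational(10, 3)))) = Mul(-61, Add(141, Rational(-5, 7))) = Mul(-61, Rational(982, 7)) = Rational(-59902, 7)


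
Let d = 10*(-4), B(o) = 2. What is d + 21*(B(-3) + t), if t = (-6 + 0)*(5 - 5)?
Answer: 2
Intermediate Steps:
d = -40
t = 0 (t = -6*0 = 0)
d + 21*(B(-3) + t) = -40 + 21*(2 + 0) = -40 + 21*2 = -40 + 42 = 2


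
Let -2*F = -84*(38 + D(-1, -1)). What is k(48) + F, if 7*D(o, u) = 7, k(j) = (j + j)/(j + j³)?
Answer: 3775592/2305 ≈ 1638.0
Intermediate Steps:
k(j) = 2*j/(j + j³) (k(j) = (2*j)/(j + j³) = 2*j/(j + j³))
D(o, u) = 1 (D(o, u) = (⅐)*7 = 1)
F = 1638 (F = -(-42)*(38 + 1) = -(-42)*39 = -½*(-3276) = 1638)
k(48) + F = 2/(1 + 48²) + 1638 = 2/(1 + 2304) + 1638 = 2/2305 + 1638 = 3775592/2305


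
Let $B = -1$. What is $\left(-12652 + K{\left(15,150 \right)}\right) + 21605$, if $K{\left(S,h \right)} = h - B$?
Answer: $9104$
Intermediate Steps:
$K{\left(S,h \right)} = 1 + h$ ($K{\left(S,h \right)} = h - -1 = h + 1 = 1 + h$)
$\left(-12652 + K{\left(15,150 \right)}\right) + 21605 = \left(-12652 + \left(1 + 150\right)\right) + 21605 = \left(-12652 + 151\right) + 21605 = -12501 + 21605 = 9104$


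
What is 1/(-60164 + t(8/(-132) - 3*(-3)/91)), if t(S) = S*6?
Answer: -1001/60223934 ≈ -1.6621e-5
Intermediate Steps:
t(S) = 6*S
1/(-60164 + t(8/(-132) - 3*(-3)/91)) = 1/(-60164 + 6*(8/(-132) - 3*(-3)/91)) = 1/(-60164 + 6*(8*(-1/132) + 9*(1/91))) = 1/(-60164 + 6*(-2/33 + 9/91)) = 1/(-60164 + 6*(115/3003)) = 1/(-60164 + 230/1001) = 1/(-60223934/1001) = -1001/60223934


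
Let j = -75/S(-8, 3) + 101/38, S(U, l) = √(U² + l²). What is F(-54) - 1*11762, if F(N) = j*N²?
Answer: -76220/19 - 218700*√73/73 ≈ -29608.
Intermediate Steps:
j = 101/38 - 75*√73/73 (j = -75/√((-8)² + 3²) + 101/38 = -75/√(64 + 9) + 101*(1/38) = -75*√73/73 + 101/38 = 101/38 - 75*√73/73 ≈ -6.1202)
F(N) = N²*(101/38 - 75*√73/73) (F(N) = (101/38 - 75*√73/73)*N² = N²*(101/38 - 75*√73/73))
F(-54) - 1*11762 = (1/2774)*(-54)²*(7373 - 2850*√73) - 1*11762 = (1/2774)*2916*(7373 - 2850*√73) - 11762 = (147258/19 - 218700*√73/73) - 11762 = -76220/19 - 218700*√73/73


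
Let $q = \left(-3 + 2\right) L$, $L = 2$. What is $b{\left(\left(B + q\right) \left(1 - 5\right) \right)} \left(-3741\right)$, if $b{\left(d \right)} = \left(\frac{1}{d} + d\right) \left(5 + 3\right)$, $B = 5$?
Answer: $361630$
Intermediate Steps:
$q = -2$ ($q = \left(-3 + 2\right) 2 = \left(-1\right) 2 = -2$)
$b{\left(d \right)} = 8 d + \frac{8}{d}$ ($b{\left(d \right)} = \left(d + \frac{1}{d}\right) 8 = 8 d + \frac{8}{d}$)
$b{\left(\left(B + q\right) \left(1 - 5\right) \right)} \left(-3741\right) = \left(8 \left(5 - 2\right) \left(1 - 5\right) + \frac{8}{\left(5 - 2\right) \left(1 - 5\right)}\right) \left(-3741\right) = \left(8 \cdot 3 \left(-4\right) + \frac{8}{3 \left(-4\right)}\right) \left(-3741\right) = \left(8 \left(-12\right) + \frac{8}{-12}\right) \left(-3741\right) = \left(-96 + 8 \left(- \frac{1}{12}\right)\right) \left(-3741\right) = \left(-96 - \frac{2}{3}\right) \left(-3741\right) = \left(- \frac{290}{3}\right) \left(-3741\right) = 361630$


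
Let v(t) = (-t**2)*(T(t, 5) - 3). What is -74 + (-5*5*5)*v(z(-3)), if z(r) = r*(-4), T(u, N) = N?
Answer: 35926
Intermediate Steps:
z(r) = -4*r
v(t) = -2*t**2 (v(t) = (-t**2)*(5 - 3) = -t**2*2 = -2*t**2)
-74 + (-5*5*5)*v(z(-3)) = -74 + (-5*5*5)*(-2*(-4*(-3))**2) = -74 + (-25*5)*(-2*12**2) = -74 - (-250)*144 = -74 - 125*(-288) = -74 + 36000 = 35926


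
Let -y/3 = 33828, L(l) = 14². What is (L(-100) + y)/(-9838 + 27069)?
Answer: -101288/17231 ≈ -5.8782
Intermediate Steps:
L(l) = 196
y = -101484 (y = -3*33828 = -101484)
(L(-100) + y)/(-9838 + 27069) = (196 - 101484)/(-9838 + 27069) = -101288/17231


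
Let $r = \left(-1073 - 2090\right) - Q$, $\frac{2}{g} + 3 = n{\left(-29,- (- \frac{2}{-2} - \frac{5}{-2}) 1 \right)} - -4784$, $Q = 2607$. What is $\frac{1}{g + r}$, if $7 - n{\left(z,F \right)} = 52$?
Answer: $- \frac{2368}{13663359} \approx -0.00017331$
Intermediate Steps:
$n{\left(z,F \right)} = -45$ ($n{\left(z,F \right)} = 7 - 52 = -45$)
$g = \frac{1}{2368}$ ($g = \frac{2}{-3 - -4739} = \frac{2}{-3 + \left(-45 + 4784\right)} = \frac{2}{-3 + 4739} = \frac{2}{4736} = 2 \cdot \frac{1}{4736} = \frac{1}{2368} \approx 0.0004223$)
$r = -5770$ ($r = \left(-1073 - 2090\right) - 2607 = -3163 - 2607 = -5770$)
$\frac{1}{g + r} = \frac{1}{\frac{1}{2368} - 5770} = \frac{1}{- \frac{13663359}{2368}} = - \frac{2368}{13663359}$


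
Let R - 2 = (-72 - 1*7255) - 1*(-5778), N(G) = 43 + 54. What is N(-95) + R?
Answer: -1450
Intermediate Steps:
N(G) = 97
R = -1547 (R = 2 + ((-72 - 1*7255) - 1*(-5778)) = 2 + ((-72 - 7255) + 5778) = 2 + (-7327 + 5778) = 2 - 1549 = -1547)
N(-95) + R = 97 - 1547 = -1450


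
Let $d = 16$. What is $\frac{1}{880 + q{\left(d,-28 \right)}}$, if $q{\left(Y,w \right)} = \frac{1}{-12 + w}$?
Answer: $\frac{40}{35199} \approx 0.0011364$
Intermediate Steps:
$\frac{1}{880 + q{\left(d,-28 \right)}} = \frac{1}{880 + \frac{1}{-12 - 28}} = \frac{1}{880 + \frac{1}{-40}} = \frac{1}{880 - \frac{1}{40}} = \frac{1}{\frac{35199}{40}} = \frac{40}{35199}$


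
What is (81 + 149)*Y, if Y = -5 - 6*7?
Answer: -10810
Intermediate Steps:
Y = -47 (Y = -5 - 42 = -47)
(81 + 149)*Y = (81 + 149)*(-47) = 230*(-47) = -10810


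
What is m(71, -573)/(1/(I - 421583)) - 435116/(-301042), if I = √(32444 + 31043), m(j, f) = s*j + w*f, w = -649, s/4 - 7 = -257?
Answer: -19092780294772053/150521 + 300877*√63487 ≈ -1.2677e+11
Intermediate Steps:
s = -1000 (s = 28 + 4*(-257) = 28 - 1028 = -1000)
m(j, f) = -1000*j - 649*f
I = √63487 ≈ 251.97
m(71, -573)/(1/(I - 421583)) - 435116/(-301042) = (-1000*71 - 649*(-573))/(1/(√63487 - 421583)) - 435116/(-301042) = (-71000 + 371877)/(1/(-421583 + √63487)) - 435116*(-1/301042) = 300877*(-421583 + √63487) + 217558/150521 = (-126844628291 + 300877*√63487) + 217558/150521 = -19092780294772053/150521 + 300877*√63487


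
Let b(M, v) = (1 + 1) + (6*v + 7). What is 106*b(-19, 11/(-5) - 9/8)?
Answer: -11607/10 ≈ -1160.7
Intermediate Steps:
b(M, v) = 9 + 6*v (b(M, v) = 2 + (7 + 6*v) = 9 + 6*v)
106*b(-19, 11/(-5) - 9/8) = 106*(9 + 6*(11/(-5) - 9/8)) = 106*(9 + 6*(11*(-⅕) - 9*⅛)) = 106*(9 + 6*(-11/5 - 9/8)) = 106*(9 + 6*(-133/40)) = 106*(9 - 399/20) = 106*(-219/20) = -11607/10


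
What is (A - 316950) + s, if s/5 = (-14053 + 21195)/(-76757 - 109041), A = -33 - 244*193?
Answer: -33822221280/92899 ≈ -3.6408e+5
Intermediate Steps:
A = -47125 (A = -33 - 47092 = -47125)
s = -17855/92899 (s = 5*((-14053 + 21195)/(-76757 - 109041)) = 5*(7142/(-185798)) = 5*(7142*(-1/185798)) = 5*(-3571/92899) = -17855/92899 ≈ -0.19220)
(A - 316950) + s = (-47125 - 316950) - 17855/92899 = -364075 - 17855/92899 = -33822221280/92899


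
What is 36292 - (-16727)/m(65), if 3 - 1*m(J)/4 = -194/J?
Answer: 147963/4 ≈ 36991.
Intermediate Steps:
m(J) = 12 + 776/J (m(J) = 12 - (-776)/J = 12 + 776/J)
36292 - (-16727)/m(65) = 36292 - (-16727)/(12 + 776/65) = 36292 - (-16727)/1556/65 = 36292 - (-16727)*65/1556 = 36292 - 1*(-2795/4) = 36292 + 2795/4 = 147963/4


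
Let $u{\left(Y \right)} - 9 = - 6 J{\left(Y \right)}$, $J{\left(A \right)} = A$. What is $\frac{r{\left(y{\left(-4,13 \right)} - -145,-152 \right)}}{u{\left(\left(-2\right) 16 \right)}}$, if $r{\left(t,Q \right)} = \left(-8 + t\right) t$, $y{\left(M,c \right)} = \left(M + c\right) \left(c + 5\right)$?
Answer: $\frac{91793}{201} \approx 456.68$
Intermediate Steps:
$y{\left(M,c \right)} = \left(5 + c\right) \left(M + c\right)$ ($y{\left(M,c \right)} = \left(M + c\right) \left(5 + c\right) = \left(5 + c\right) \left(M + c\right)$)
$r{\left(t,Q \right)} = t \left(-8 + t\right)$
$u{\left(Y \right)} = 9 - 6 Y$
$\frac{r{\left(y{\left(-4,13 \right)} - -145,-152 \right)}}{u{\left(\left(-2\right) 16 \right)}} = \frac{\left(\left(13^{2} + 5 \left(-4\right) + 5 \cdot 13 - 52\right) - -145\right) \left(-8 + \left(\left(13^{2} + 5 \left(-4\right) + 5 \cdot 13 - 52\right) - -145\right)\right)}{9 - 6 \left(\left(-2\right) 16\right)} = \frac{\left(\left(169 - 20 + 65 - 52\right) + 145\right) \left(-8 + \left(\left(169 - 20 + 65 - 52\right) + 145\right)\right)}{9 - -192} = \frac{\left(162 + 145\right) \left(-8 + \left(162 + 145\right)\right)}{9 + 192} = \frac{307 \left(-8 + 307\right)}{201} = 307 \cdot 299 \cdot \frac{1}{201} = 91793 \cdot \frac{1}{201} = \frac{91793}{201}$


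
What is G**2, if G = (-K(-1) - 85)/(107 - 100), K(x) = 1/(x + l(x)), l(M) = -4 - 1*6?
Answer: 872356/5929 ≈ 147.13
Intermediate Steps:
l(M) = -10 (l(M) = -4 - 6 = -10)
K(x) = 1/(-10 + x) (K(x) = 1/(x - 10) = 1/(-10 + x))
G = -934/77 (G = (-1/(-10 - 1) - 85)/(107 - 100) = (-1/(-11) - 85)/7 = (-1*(-1/11) - 85)*(1/7) = (1/11 - 85)*(1/7) = -934/11*1/7 = -934/77 ≈ -12.130)
G**2 = (-934/77)**2 = 872356/5929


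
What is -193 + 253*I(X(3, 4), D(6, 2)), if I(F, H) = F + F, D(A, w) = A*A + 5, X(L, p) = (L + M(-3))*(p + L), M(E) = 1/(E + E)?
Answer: 29528/3 ≈ 9842.7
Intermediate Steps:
M(E) = 1/(2*E)
X(L, p) = (-⅙ + L)*(L + p) (X(L, p) = (L + (½)/(-3))*(p + L) = (L + (½)*(-⅓))*(L + p) = (L - ⅙)*(L + p) = (-⅙ + L)*(L + p))
D(A, w) = 5 + A² (D(A, w) = A² + 5 = 5 + A²)
I(F, H) = 2*F
-193 + 253*I(X(3, 4), D(6, 2)) = -193 + 253*(2*(3² - ⅙*3 - ⅙*4 + 3*4)) = -193 + 253*(2*(9 - ½ - ⅔ + 12)) = -193 + 253*(2*(119/6)) = -193 + 253*(119/3) = -193 + 30107/3 = 29528/3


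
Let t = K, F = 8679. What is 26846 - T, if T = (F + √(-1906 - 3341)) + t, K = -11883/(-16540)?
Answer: 300470297/16540 - 3*I*√583 ≈ 18166.0 - 72.436*I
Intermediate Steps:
K = 11883/16540 (K = -11883*(-1/16540) = 11883/16540 ≈ 0.71844)
t = 11883/16540 ≈ 0.71844
T = 143562543/16540 + 3*I*√583 (T = (8679 + √(-1906 - 3341)) + 11883/16540 = (8679 + √(-5247)) + 11883/16540 = (8679 + 3*I*√583) + 11883/16540 = 143562543/16540 + 3*I*√583 ≈ 8679.7 + 72.436*I)
26846 - T = 26846 - (143562543/16540 + 3*I*√583) = 26846 + (-143562543/16540 - 3*I*√583) = 300470297/16540 - 3*I*√583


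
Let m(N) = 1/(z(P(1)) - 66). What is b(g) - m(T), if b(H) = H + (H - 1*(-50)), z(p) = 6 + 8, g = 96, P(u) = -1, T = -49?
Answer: 12585/52 ≈ 242.02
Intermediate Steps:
z(p) = 14
b(H) = 50 + 2*H (b(H) = H + (H + 50) = H + (50 + H) = 50 + 2*H)
m(N) = -1/52 (m(N) = 1/(14 - 66) = 1/(-52) = -1/52)
b(g) - m(T) = (50 + 2*96) - 1*(-1/52) = (50 + 192) + 1/52 = 242 + 1/52 = 12585/52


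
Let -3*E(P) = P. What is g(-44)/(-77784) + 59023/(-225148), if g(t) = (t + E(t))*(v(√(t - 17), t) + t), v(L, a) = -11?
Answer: -265408061/938191716 ≈ -0.28289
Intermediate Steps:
E(P) = -P/3
g(t) = 2*t*(-11 + t)/3 (g(t) = (t - t/3)*(-11 + t) = (2*t/3)*(-11 + t) = 2*t*(-11 + t)/3)
g(-44)/(-77784) + 59023/(-225148) = ((⅔)*(-44)*(-11 - 44))/(-77784) + 59023/(-225148) = ((⅔)*(-44)*(-55))*(-1/77784) + 59023*(-1/225148) = (4840/3)*(-1/77784) - 59023/225148 = -605/29169 - 59023/225148 = -265408061/938191716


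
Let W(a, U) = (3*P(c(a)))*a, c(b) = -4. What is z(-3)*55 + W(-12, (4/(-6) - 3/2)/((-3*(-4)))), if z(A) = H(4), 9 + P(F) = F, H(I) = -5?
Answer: 193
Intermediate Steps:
P(F) = -9 + F
z(A) = -5
W(a, U) = -39*a (W(a, U) = (3*(-9 - 4))*a = (3*(-13))*a = -39*a)
z(-3)*55 + W(-12, (4/(-6) - 3/2)/((-3*(-4)))) = -5*55 - 39*(-12) = -275 + 468 = 193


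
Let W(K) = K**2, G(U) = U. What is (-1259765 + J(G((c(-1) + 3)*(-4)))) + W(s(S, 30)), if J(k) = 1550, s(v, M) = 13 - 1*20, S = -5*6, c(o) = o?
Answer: -1258166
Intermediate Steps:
S = -30
s(v, M) = -7 (s(v, M) = 13 - 20 = -7)
(-1259765 + J(G((c(-1) + 3)*(-4)))) + W(s(S, 30)) = (-1259765 + 1550) + (-7)**2 = -1258215 + 49 = -1258166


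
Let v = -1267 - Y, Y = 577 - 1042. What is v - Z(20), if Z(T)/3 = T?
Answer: -862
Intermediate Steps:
Z(T) = 3*T
Y = -465
v = -802 (v = -1267 - 1*(-465) = -1267 + 465 = -802)
v - Z(20) = -802 - 3*20 = -802 - 1*60 = -802 - 60 = -862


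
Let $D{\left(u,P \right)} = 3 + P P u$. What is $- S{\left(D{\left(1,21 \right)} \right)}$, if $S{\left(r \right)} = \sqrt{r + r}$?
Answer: $- 2 \sqrt{222} \approx -29.799$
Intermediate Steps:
$D{\left(u,P \right)} = 3 + u P^{2}$ ($D{\left(u,P \right)} = 3 + P^{2} u = 3 + u P^{2}$)
$S{\left(r \right)} = \sqrt{2} \sqrt{r}$ ($S{\left(r \right)} = \sqrt{2 r} = \sqrt{2} \sqrt{r}$)
$- S{\left(D{\left(1,21 \right)} \right)} = - \sqrt{2} \sqrt{3 + 1 \cdot 21^{2}} = - \sqrt{2} \sqrt{3 + 1 \cdot 441} = - \sqrt{2} \sqrt{3 + 441} = - \sqrt{2} \sqrt{444} = - \sqrt{2} \cdot 2 \sqrt{111} = - 2 \sqrt{222}$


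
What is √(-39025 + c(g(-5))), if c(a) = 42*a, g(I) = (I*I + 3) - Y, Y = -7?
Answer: I*√37555 ≈ 193.79*I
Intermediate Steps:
g(I) = 10 + I² (g(I) = (I*I + 3) - 1*(-7) = (I² + 3) + 7 = (3 + I²) + 7 = 10 + I²)
√(-39025 + c(g(-5))) = √(-39025 + 42*(10 + (-5)²)) = √(-39025 + 42*(10 + 25)) = √(-39025 + 42*35) = √(-39025 + 1470) = √(-37555) = I*√37555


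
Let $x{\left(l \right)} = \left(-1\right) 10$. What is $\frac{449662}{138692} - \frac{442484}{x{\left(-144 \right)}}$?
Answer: $\frac{15343371887}{346730} \approx 44252.0$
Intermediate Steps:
$x{\left(l \right)} = -10$
$\frac{449662}{138692} - \frac{442484}{x{\left(-144 \right)}} = \frac{449662}{138692} - \frac{442484}{-10} = 449662 \cdot \frac{1}{138692} - - \frac{221242}{5} = \frac{224831}{69346} + \frac{221242}{5} = \frac{15343371887}{346730}$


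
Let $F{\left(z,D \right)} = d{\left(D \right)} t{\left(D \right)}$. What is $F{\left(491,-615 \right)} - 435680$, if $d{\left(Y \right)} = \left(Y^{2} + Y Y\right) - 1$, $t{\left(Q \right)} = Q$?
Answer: $-465651815$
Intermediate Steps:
$d{\left(Y \right)} = -1 + 2 Y^{2}$ ($d{\left(Y \right)} = \left(Y^{2} + Y^{2}\right) - 1 = 2 Y^{2} - 1 = -1 + 2 Y^{2}$)
$F{\left(z,D \right)} = D \left(-1 + 2 D^{2}\right)$ ($F{\left(z,D \right)} = \left(-1 + 2 D^{2}\right) D = D \left(-1 + 2 D^{2}\right)$)
$F{\left(491,-615 \right)} - 435680 = \left(\left(-1\right) \left(-615\right) + 2 \left(-615\right)^{3}\right) - 435680 = \left(615 + 2 \left(-232608375\right)\right) - 435680 = \left(615 - 465216750\right) - 435680 = -465216135 - 435680 = -465651815$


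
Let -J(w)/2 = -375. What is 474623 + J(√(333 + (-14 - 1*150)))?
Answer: 475373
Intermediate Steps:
J(w) = 750 (J(w) = -2*(-375) = 750)
474623 + J(√(333 + (-14 - 1*150))) = 474623 + 750 = 475373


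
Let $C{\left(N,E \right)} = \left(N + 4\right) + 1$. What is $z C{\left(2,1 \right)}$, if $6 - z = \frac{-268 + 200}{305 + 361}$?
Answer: $\frac{14224}{333} \approx 42.715$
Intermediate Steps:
$C{\left(N,E \right)} = 5 + N$ ($C{\left(N,E \right)} = \left(4 + N\right) + 1 = 5 + N$)
$z = \frac{2032}{333}$ ($z = 6 - \frac{-268 + 200}{305 + 361} = 6 - - \frac{68}{666} = 6 - \left(-68\right) \frac{1}{666} = 6 - - \frac{34}{333} = 6 + \frac{34}{333} = \frac{2032}{333} \approx 6.1021$)
$z C{\left(2,1 \right)} = \frac{2032 \left(5 + 2\right)}{333} = \frac{2032}{333} \cdot 7 = \frac{14224}{333}$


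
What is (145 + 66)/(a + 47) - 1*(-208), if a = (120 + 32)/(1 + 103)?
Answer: 133783/630 ≈ 212.35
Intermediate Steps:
a = 19/13 (a = 152/104 = 152*(1/104) = 19/13 ≈ 1.4615)
(145 + 66)/(a + 47) - 1*(-208) = (145 + 66)/(19/13 + 47) - 1*(-208) = 211/(630/13) + 208 = 211*(13/630) + 208 = 2743/630 + 208 = 133783/630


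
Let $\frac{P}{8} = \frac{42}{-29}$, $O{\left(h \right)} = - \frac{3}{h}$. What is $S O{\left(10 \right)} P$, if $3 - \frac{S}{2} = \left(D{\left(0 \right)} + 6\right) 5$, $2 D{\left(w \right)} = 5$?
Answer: $- \frac{39816}{145} \approx -274.59$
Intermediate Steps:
$D{\left(w \right)} = \frac{5}{2}$ ($D{\left(w \right)} = \frac{1}{2} \cdot 5 = \frac{5}{2}$)
$S = -79$ ($S = 6 - 2 \left(\frac{5}{2} + 6\right) 5 = 6 - 2 \cdot \frac{17}{2} \cdot 5 = 6 - 85 = -79$)
$P = - \frac{336}{29}$ ($P = 8 \frac{42}{-29} = 8 \cdot 42 \left(- \frac{1}{29}\right) = 8 \left(- \frac{42}{29}\right) = - \frac{336}{29} \approx -11.586$)
$S O{\left(10 \right)} P = - 79 \left(- \frac{3}{10}\right) \left(- \frac{336}{29}\right) = - 79 \left(\left(-3\right) \frac{1}{10}\right) \left(- \frac{336}{29}\right) = \left(-79\right) \left(- \frac{3}{10}\right) \left(- \frac{336}{29}\right) = \frac{237}{10} \left(- \frac{336}{29}\right) = - \frac{39816}{145}$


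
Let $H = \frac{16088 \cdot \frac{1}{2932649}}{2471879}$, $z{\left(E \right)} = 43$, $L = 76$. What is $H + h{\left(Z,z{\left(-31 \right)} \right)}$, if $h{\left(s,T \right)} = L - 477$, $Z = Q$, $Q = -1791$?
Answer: $- \frac{2906910544449783}{7249153477471} \approx -401.0$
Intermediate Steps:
$Z = -1791$
$H = \frac{16088}{7249153477471}$ ($H = 16088 \cdot \frac{1}{2932649} \cdot \frac{1}{2471879} = \frac{16088}{2932649} \cdot \frac{1}{2471879} = \frac{16088}{7249153477471} \approx 2.2193 \cdot 10^{-9}$)
$h{\left(s,T \right)} = -401$ ($h{\left(s,T \right)} = 76 - 477 = -401$)
$H + h{\left(Z,z{\left(-31 \right)} \right)} = \frac{16088}{7249153477471} - 401 = - \frac{2906910544449783}{7249153477471}$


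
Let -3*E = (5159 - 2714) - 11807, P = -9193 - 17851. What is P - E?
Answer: -90494/3 ≈ -30165.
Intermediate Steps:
P = -27044
E = 9362/3 (E = -((5159 - 2714) - 11807)/3 = -(2445 - 11807)/3 = -1/3*(-9362) = 9362/3 ≈ 3120.7)
P - E = -27044 - 1*9362/3 = -27044 - 9362/3 = -90494/3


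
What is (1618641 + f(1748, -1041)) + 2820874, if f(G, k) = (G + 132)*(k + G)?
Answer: 5768675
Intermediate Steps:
f(G, k) = (132 + G)*(G + k)
(1618641 + f(1748, -1041)) + 2820874 = (1618641 + (1748**2 + 132*1748 + 132*(-1041) + 1748*(-1041))) + 2820874 = (1618641 + (3055504 + 230736 - 137412 - 1819668)) + 2820874 = (1618641 + 1329160) + 2820874 = 2947801 + 2820874 = 5768675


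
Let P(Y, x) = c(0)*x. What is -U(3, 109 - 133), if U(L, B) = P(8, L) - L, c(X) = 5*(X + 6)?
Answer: -87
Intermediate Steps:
c(X) = 30 + 5*X (c(X) = 5*(6 + X) = 30 + 5*X)
P(Y, x) = 30*x (P(Y, x) = (30 + 5*0)*x = (30 + 0)*x = 30*x)
U(L, B) = 29*L (U(L, B) = 30*L - L = 29*L)
-U(3, 109 - 133) = -29*3 = -1*87 = -87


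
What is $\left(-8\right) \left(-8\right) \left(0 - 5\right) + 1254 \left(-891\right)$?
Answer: $-1117634$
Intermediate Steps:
$\left(-8\right) \left(-8\right) \left(0 - 5\right) + 1254 \left(-891\right) = 64 \left(0 - 5\right) - 1117314 = 64 \left(-5\right) - 1117314 = -320 - 1117314 = -1117634$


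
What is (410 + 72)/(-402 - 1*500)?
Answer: -241/451 ≈ -0.53437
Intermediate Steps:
(410 + 72)/(-402 - 1*500) = 482/(-402 - 500) = 482/(-902) = 482*(-1/902) = -241/451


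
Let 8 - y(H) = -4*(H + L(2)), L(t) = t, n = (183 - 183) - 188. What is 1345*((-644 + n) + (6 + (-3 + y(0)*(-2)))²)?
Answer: 12105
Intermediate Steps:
n = -188 (n = 0 - 188 = -188)
y(H) = 16 + 4*H (y(H) = 8 - (-4)*(H + 2) = 8 - (-4)*(2 + H) = 8 - (-8 - 4*H) = 8 + (8 + 4*H) = 16 + 4*H)
1345*((-644 + n) + (6 + (-3 + y(0)*(-2)))²) = 1345*((-644 - 188) + (6 + (-3 + (16 + 4*0)*(-2)))²) = 1345*(-832 + (6 + (-3 + (16 + 0)*(-2)))²) = 1345*(-832 + (6 + (-3 + 16*(-2)))²) = 1345*(-832 + (6 + (-3 - 32))²) = 1345*(-832 + (6 - 35)²) = 1345*(-832 + (-29)²) = 1345*(-832 + 841) = 1345*9 = 12105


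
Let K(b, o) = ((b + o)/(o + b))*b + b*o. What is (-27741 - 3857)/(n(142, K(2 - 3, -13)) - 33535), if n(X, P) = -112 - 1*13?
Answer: 15799/16830 ≈ 0.93874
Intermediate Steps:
K(b, o) = b + b*o (K(b, o) = ((b + o)/(b + o))*b + b*o = 1*b + b*o = b + b*o)
n(X, P) = -125 (n(X, P) = -112 - 13 = -125)
(-27741 - 3857)/(n(142, K(2 - 3, -13)) - 33535) = (-27741 - 3857)/(-125 - 33535) = -31598/(-33660) = -31598*(-1/33660) = 15799/16830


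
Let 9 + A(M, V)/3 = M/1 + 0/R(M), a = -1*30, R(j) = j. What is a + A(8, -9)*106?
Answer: -348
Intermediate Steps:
a = -30
A(M, V) = -27 + 3*M (A(M, V) = -27 + 3*(M/1 + 0/M) = -27 + 3*(M*1 + 0) = -27 + 3*(M + 0) = -27 + 3*M)
a + A(8, -9)*106 = -30 + (-27 + 3*8)*106 = -30 + (-27 + 24)*106 = -30 - 3*106 = -30 - 318 = -348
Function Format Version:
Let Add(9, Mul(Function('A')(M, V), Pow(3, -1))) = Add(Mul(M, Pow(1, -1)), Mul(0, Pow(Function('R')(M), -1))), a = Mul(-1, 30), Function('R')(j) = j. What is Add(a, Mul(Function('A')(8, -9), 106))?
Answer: -348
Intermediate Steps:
a = -30
Function('A')(M, V) = Add(-27, Mul(3, M)) (Function('A')(M, V) = Add(-27, Mul(3, Add(Mul(M, Pow(1, -1)), Mul(0, Pow(M, -1))))) = Add(-27, Mul(3, Add(Mul(M, 1), 0))) = Add(-27, Mul(3, Add(M, 0))) = Add(-27, Mul(3, M)))
Add(a, Mul(Function('A')(8, -9), 106)) = Add(-30, Mul(Add(-27, Mul(3, 8)), 106)) = Add(-30, Mul(Add(-27, 24), 106)) = Add(-30, Mul(-3, 106)) = Add(-30, -318) = -348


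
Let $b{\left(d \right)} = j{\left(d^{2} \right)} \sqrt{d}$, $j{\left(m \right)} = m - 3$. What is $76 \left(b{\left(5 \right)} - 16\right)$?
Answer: $-1216 + 1672 \sqrt{5} \approx 2522.7$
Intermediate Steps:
$j{\left(m \right)} = -3 + m$
$b{\left(d \right)} = \sqrt{d} \left(-3 + d^{2}\right)$ ($b{\left(d \right)} = \left(-3 + d^{2}\right) \sqrt{d} = \sqrt{d} \left(-3 + d^{2}\right)$)
$76 \left(b{\left(5 \right)} - 16\right) = 76 \left(\sqrt{5} \left(-3 + 5^{2}\right) - 16\right) = 76 \left(\sqrt{5} \left(-3 + 25\right) - 16\right) = 76 \left(\sqrt{5} \cdot 22 - 16\right) = 76 \left(22 \sqrt{5} - 16\right) = 76 \left(-16 + 22 \sqrt{5}\right) = -1216 + 1672 \sqrt{5}$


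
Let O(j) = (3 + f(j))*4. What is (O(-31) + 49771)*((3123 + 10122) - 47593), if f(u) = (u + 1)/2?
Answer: -1707885604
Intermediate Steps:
f(u) = 1/2 + u/2 (f(u) = (1 + u)*(1/2) = 1/2 + u/2)
O(j) = 14 + 2*j (O(j) = (3 + (1/2 + j/2))*4 = (7/2 + j/2)*4 = 14 + 2*j)
(O(-31) + 49771)*((3123 + 10122) - 47593) = ((14 + 2*(-31)) + 49771)*((3123 + 10122) - 47593) = ((14 - 62) + 49771)*(13245 - 47593) = (-48 + 49771)*(-34348) = 49723*(-34348) = -1707885604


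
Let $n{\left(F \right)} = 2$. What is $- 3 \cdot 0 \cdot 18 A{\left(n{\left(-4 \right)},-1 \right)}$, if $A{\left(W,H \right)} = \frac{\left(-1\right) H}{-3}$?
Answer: $0$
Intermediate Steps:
$A{\left(W,H \right)} = \frac{H}{3}$ ($A{\left(W,H \right)} = - H \left(- \frac{1}{3}\right) = \frac{H}{3}$)
$- 3 \cdot 0 \cdot 18 A{\left(n{\left(-4 \right)},-1 \right)} = - 3 \cdot 0 \cdot 18 \cdot \frac{1}{3} \left(-1\right) = \left(-1\right) 0 \cdot 18 \left(- \frac{1}{3}\right) = 0 \cdot 18 \left(- \frac{1}{3}\right) = 0 \left(- \frac{1}{3}\right) = 0$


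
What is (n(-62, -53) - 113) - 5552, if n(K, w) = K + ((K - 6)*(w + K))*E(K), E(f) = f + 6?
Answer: -443647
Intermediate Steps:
E(f) = 6 + f
n(K, w) = K + (-6 + K)*(6 + K)*(K + w) (n(K, w) = K + ((K - 6)*(w + K))*(6 + K) = K + ((-6 + K)*(K + w))*(6 + K) = K + (-6 + K)*(6 + K)*(K + w))
(n(-62, -53) - 113) - 5552 = (((-62)**3 - 36*(-53) - 35*(-62) - 53*(-62)**2) - 113) - 5552 = ((-238328 + 1908 + 2170 - 53*3844) - 113) - 5552 = ((-238328 + 1908 + 2170 - 203732) - 113) - 5552 = (-437982 - 113) - 5552 = -438095 - 5552 = -443647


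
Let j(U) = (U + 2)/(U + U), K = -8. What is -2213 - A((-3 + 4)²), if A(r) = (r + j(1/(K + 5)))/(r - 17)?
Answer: -70819/32 ≈ -2213.1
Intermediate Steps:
j(U) = (2 + U)/(2*U) (j(U) = (2 + U)/((2*U)) = (2 + U)*(1/(2*U)) = (2 + U)/(2*U))
A(r) = (-5/2 + r)/(-17 + r) (A(r) = (r + (2 + 1/(-8 + 5))/(2*(1/(-8 + 5))))/(r - 17) = (r + (2 + 1/(-3))/(2*(1/(-3))))/(-17 + r) = (r + (2 - ⅓)/(2*(-⅓)))/(-17 + r) = (r + (½)*(-3)*(5/3))/(-17 + r) = (r - 5/2)/(-17 + r) = (-5/2 + r)/(-17 + r))
-2213 - A((-3 + 4)²) = -2213 - (-5/2 + (-3 + 4)²)/(-17 + (-3 + 4)²) = -2213 - (-5/2 + 1²)/(-17 + 1²) = -2213 - (-5/2 + 1)/(-17 + 1) = -2213 - (-3)/((-16)*2) = -2213 - (-1)*(-3)/(16*2) = -2213 - 1*3/32 = -2213 - 3/32 = -70819/32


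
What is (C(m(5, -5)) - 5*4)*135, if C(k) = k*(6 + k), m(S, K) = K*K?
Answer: 101925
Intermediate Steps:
m(S, K) = K²
(C(m(5, -5)) - 5*4)*135 = ((-5)²*(6 + (-5)²) - 5*4)*135 = (25*(6 + 25) - 20)*135 = (25*31 - 20)*135 = (775 - 20)*135 = 755*135 = 101925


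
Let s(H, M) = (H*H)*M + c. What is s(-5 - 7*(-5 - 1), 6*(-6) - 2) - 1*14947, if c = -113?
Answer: -67082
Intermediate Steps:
s(H, M) = -113 + M*H² (s(H, M) = (H*H)*M - 113 = H²*M - 113 = M*H² - 113 = -113 + M*H²)
s(-5 - 7*(-5 - 1), 6*(-6) - 2) - 1*14947 = (-113 + (6*(-6) - 2)*(-5 - 7*(-5 - 1))²) - 1*14947 = (-113 + (-36 - 2)*(-5 - 7*(-6))²) - 14947 = (-113 - 38*(-5 + 42)²) - 14947 = (-113 - 38*37²) - 14947 = (-113 - 38*1369) - 14947 = (-113 - 52022) - 14947 = -52135 - 14947 = -67082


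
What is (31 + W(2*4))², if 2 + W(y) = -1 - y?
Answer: 400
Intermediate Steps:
W(y) = -3 - y (W(y) = -2 + (-1 - y) = -3 - y)
(31 + W(2*4))² = (31 + (-3 - 2*4))² = (31 + (-3 - 1*8))² = (31 + (-3 - 8))² = (31 - 11)² = 20² = 400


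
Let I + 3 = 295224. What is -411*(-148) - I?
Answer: -234393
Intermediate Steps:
I = 295221 (I = -3 + 295224 = 295221)
-411*(-148) - I = -411*(-148) - 1*295221 = 60828 - 295221 = -234393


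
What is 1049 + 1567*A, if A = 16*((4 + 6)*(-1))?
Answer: -249671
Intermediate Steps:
A = -160 (A = 16*(10*(-1)) = 16*(-10) = -160)
1049 + 1567*A = 1049 + 1567*(-160) = 1049 - 250720 = -249671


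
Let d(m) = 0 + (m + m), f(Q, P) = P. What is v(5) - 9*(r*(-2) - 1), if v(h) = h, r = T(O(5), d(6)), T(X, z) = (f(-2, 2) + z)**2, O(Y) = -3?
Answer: 3542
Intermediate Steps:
d(m) = 2*m (d(m) = 0 + 2*m = 2*m)
T(X, z) = (2 + z)**2
r = 196 (r = (2 + 2*6)**2 = (2 + 12)**2 = 14**2 = 196)
v(5) - 9*(r*(-2) - 1) = 5 - 9*(196*(-2) - 1) = 5 - 9*(-392 - 1) = 5 - 9*(-393) = 5 + 3537 = 3542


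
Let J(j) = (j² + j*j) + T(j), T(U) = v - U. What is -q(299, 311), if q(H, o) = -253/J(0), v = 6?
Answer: 253/6 ≈ 42.167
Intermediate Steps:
T(U) = 6 - U
J(j) = 6 - j + 2*j² (J(j) = (j² + j*j) + (6 - j) = (j² + j²) + (6 - j) = 2*j² + (6 - j) = 6 - j + 2*j²)
q(H, o) = -253/6 (q(H, o) = -253/(6 - 1*0 + 2*0²) = -253/(6 + 0 + 2*0) = -253/(6 + 0 + 0) = -253/6)
-q(299, 311) = -1*(-253/6) = 253/6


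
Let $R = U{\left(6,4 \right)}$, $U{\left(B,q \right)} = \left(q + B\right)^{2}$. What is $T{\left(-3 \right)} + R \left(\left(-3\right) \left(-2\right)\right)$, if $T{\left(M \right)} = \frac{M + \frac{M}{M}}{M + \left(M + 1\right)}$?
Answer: $\frac{3002}{5} \approx 600.4$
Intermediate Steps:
$U{\left(B,q \right)} = \left(B + q\right)^{2}$
$R = 100$ ($R = \left(6 + 4\right)^{2} = 10^{2} = 100$)
$T{\left(M \right)} = \frac{1 + M}{1 + 2 M}$ ($T{\left(M \right)} = \frac{M + 1}{M + \left(1 + M\right)} = \frac{1 + M}{1 + 2 M}$)
$T{\left(-3 \right)} + R \left(\left(-3\right) \left(-2\right)\right) = \frac{1 - 3}{1 + 2 \left(-3\right)} + 100 \left(\left(-3\right) \left(-2\right)\right) = \frac{1}{1 - 6} \left(-2\right) + 100 \cdot 6 = \frac{1}{-5} \left(-2\right) + 600 = \left(- \frac{1}{5}\right) \left(-2\right) + 600 = \frac{2}{5} + 600 = \frac{3002}{5}$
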